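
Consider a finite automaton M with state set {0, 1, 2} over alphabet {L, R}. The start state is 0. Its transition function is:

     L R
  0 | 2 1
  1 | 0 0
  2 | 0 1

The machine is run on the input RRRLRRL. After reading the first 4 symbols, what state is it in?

0 → 1 → 0 → 1 → 0
After 4 symbols: 0.

0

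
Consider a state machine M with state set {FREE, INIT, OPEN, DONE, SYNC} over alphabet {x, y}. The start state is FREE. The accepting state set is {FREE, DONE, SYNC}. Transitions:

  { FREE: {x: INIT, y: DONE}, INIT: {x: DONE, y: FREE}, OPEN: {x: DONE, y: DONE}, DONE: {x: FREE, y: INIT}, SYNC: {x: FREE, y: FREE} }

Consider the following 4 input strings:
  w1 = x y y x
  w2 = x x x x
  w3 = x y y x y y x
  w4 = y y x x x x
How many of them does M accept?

w1: FREE → INIT → FREE → DONE → FREE  → end FREE, accepted
w2: FREE → INIT → DONE → FREE → INIT  → end INIT, rejected
w3: FREE → INIT → FREE → DONE → FREE → DONE → INIT → DONE  → end DONE, accepted
w4: FREE → DONE → INIT → DONE → FREE → INIT → DONE  → end DONE, accepted

3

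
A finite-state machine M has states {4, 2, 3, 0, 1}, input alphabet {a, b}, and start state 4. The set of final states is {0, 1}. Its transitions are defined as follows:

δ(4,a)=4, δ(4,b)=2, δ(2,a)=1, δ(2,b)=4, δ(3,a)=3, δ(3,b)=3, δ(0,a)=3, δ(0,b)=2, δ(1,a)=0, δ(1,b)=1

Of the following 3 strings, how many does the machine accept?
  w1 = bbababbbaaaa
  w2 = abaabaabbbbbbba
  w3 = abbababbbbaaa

1

w1:
  start at 4
  read 'b': 4 → 2
  read 'b': 2 → 4
  read 'a': 4 → 4
  read 'b': 4 → 2
  read 'a': 2 → 1
  read 'b': 1 → 1
  read 'b': 1 → 1
  read 'b': 1 → 1
  read 'a': 1 → 0
  read 'a': 0 → 3
  read 'a': 3 → 3
  read 'a': 3 → 3
  end 3, rejected
w2:
  start at 4
  read 'a': 4 → 4
  read 'b': 4 → 2
  read 'a': 2 → 1
  read 'a': 1 → 0
  read 'b': 0 → 2
  read 'a': 2 → 1
  read 'a': 1 → 0
  read 'b': 0 → 2
  read 'b': 2 → 4
  read 'b': 4 → 2
  read 'b': 2 → 4
  read 'b': 4 → 2
  read 'b': 2 → 4
  read 'b': 4 → 2
  read 'a': 2 → 1
  end 1, accepted
w3:
  start at 4
  read 'a': 4 → 4
  read 'b': 4 → 2
  read 'b': 2 → 4
  read 'a': 4 → 4
  read 'b': 4 → 2
  read 'a': 2 → 1
  read 'b': 1 → 1
  read 'b': 1 → 1
  read 'b': 1 → 1
  read 'b': 1 → 1
  read 'a': 1 → 0
  read 'a': 0 → 3
  read 'a': 3 → 3
  end 3, rejected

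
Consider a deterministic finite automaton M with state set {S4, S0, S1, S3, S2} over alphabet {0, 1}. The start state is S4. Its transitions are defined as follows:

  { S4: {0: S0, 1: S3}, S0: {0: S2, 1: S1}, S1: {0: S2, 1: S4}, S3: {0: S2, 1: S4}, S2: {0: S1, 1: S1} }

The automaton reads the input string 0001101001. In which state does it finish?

S4

S4 → S0 → S2 → S1 → S4 → S3 → S2 → S1 → S2 → S1 → S4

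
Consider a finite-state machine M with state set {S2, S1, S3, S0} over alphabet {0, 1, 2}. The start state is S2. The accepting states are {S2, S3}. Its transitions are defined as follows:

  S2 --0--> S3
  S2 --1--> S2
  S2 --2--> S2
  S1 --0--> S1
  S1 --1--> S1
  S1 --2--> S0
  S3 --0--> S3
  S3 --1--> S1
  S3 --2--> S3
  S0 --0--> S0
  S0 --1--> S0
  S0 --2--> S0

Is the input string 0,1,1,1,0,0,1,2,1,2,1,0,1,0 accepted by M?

No

S2 → S3 → S1 → S1 → S1 → S1 → S1 → S1 → S0 → S0 → S0 → S0 → S0 → S0 → S0
End state S0 is not accepting.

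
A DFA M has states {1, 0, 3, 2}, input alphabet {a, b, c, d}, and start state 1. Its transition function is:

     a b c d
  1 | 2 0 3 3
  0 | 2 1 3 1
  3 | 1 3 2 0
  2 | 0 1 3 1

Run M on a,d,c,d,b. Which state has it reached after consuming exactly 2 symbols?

Trace: 1 -a-> 2 -d-> 1
After 2 symbols: 1.

1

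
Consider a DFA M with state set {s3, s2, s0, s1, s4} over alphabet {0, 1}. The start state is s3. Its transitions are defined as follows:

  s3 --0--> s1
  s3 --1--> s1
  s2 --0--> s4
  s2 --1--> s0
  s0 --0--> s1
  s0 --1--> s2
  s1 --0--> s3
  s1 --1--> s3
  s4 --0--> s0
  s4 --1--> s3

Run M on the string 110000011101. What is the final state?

s3

s3 → s1 → s3 → s1 → s3 → s1 → s3 → s1 → s3 → s1 → s3 → s1 → s3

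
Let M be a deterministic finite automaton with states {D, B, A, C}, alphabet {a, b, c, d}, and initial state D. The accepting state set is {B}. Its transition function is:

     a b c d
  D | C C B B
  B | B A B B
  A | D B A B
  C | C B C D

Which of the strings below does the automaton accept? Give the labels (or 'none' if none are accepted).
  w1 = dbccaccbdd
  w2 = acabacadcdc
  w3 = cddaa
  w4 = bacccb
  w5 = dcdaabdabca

w1, w2, w3, w4

w1: Trace: D -d-> B -b-> A -c-> A -c-> A -a-> D -c-> B -c-> B -b-> A -d-> B -d-> B  → end B, accepted
w2: Trace: D -a-> C -c-> C -a-> C -b-> B -a-> B -c-> B -a-> B -d-> B -c-> B -d-> B -c-> B  → end B, accepted
w3: Trace: D -c-> B -d-> B -d-> B -a-> B -a-> B  → end B, accepted
w4: Trace: D -b-> C -a-> C -c-> C -c-> C -c-> C -b-> B  → end B, accepted
w5: Trace: D -d-> B -c-> B -d-> B -a-> B -a-> B -b-> A -d-> B -a-> B -b-> A -c-> A -a-> D  → end D, rejected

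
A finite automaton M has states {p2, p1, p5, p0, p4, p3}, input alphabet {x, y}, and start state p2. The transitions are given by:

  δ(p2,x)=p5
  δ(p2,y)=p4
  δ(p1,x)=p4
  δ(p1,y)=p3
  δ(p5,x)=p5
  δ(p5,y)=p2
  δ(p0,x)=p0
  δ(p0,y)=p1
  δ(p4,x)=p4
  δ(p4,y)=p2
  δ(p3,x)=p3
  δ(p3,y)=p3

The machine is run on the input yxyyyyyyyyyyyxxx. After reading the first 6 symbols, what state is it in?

p4

Trace: p2 -y-> p4 -x-> p4 -y-> p2 -y-> p4 -y-> p2 -y-> p4
After 6 symbols: p4.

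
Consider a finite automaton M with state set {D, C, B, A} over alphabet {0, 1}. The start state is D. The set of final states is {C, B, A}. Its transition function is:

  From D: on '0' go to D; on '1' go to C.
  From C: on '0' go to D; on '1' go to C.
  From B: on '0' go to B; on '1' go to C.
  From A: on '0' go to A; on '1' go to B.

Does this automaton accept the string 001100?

No

start at D
read '0': D → D
read '0': D → D
read '1': D → C
read '1': C → C
read '0': C → D
read '0': D → D
End state D is not accepting.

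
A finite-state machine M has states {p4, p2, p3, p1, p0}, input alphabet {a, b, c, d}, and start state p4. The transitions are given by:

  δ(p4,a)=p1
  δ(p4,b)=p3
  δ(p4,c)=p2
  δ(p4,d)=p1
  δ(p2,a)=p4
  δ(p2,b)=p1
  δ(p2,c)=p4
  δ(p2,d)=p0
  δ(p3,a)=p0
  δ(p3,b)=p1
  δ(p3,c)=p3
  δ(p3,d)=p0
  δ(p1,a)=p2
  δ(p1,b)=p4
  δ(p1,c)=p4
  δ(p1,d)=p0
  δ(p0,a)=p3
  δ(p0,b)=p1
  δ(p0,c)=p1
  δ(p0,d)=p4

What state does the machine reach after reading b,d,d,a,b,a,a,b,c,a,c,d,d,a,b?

Trace: p4 -b-> p3 -d-> p0 -d-> p4 -a-> p1 -b-> p4 -a-> p1 -a-> p2 -b-> p1 -c-> p4 -a-> p1 -c-> p4 -d-> p1 -d-> p0 -a-> p3 -b-> p1

p1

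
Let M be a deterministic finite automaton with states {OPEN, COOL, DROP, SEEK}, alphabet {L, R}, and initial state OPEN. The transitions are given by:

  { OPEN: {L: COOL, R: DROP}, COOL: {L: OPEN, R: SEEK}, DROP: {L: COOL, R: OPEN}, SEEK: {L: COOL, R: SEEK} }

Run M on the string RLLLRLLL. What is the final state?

COOL

Trace: OPEN -R-> DROP -L-> COOL -L-> OPEN -L-> COOL -R-> SEEK -L-> COOL -L-> OPEN -L-> COOL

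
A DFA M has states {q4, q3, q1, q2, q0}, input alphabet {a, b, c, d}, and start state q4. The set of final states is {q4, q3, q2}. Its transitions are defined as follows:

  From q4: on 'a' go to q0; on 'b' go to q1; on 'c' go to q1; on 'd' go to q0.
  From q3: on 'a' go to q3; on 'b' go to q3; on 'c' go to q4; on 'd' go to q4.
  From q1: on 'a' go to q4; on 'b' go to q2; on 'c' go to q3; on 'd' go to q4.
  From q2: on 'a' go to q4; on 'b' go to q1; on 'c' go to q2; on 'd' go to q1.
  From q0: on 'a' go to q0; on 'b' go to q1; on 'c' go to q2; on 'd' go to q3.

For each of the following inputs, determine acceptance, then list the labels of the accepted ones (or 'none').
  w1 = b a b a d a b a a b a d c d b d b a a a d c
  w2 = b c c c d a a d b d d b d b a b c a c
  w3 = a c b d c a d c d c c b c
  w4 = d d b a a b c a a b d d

w1, w2, w3

w1:
  start at q4
  read 'b': q4 → q1
  read 'a': q1 → q4
  read 'b': q4 → q1
  read 'a': q1 → q4
  read 'd': q4 → q0
  read 'a': q0 → q0
  read 'b': q0 → q1
  read 'a': q1 → q4
  read 'a': q4 → q0
  read 'b': q0 → q1
  read 'a': q1 → q4
  read 'd': q4 → q0
  read 'c': q0 → q2
  read 'd': q2 → q1
  read 'b': q1 → q2
  read 'd': q2 → q1
  read 'b': q1 → q2
  read 'a': q2 → q4
  read 'a': q4 → q0
  read 'a': q0 → q0
  read 'd': q0 → q3
  read 'c': q3 → q4
  end q4, accepted
w2:
  start at q4
  read 'b': q4 → q1
  read 'c': q1 → q3
  read 'c': q3 → q4
  read 'c': q4 → q1
  read 'd': q1 → q4
  read 'a': q4 → q0
  read 'a': q0 → q0
  read 'd': q0 → q3
  read 'b': q3 → q3
  read 'd': q3 → q4
  read 'd': q4 → q0
  read 'b': q0 → q1
  read 'd': q1 → q4
  read 'b': q4 → q1
  read 'a': q1 → q4
  read 'b': q4 → q1
  read 'c': q1 → q3
  read 'a': q3 → q3
  read 'c': q3 → q4
  end q4, accepted
w3:
  start at q4
  read 'a': q4 → q0
  read 'c': q0 → q2
  read 'b': q2 → q1
  read 'd': q1 → q4
  read 'c': q4 → q1
  read 'a': q1 → q4
  read 'd': q4 → q0
  read 'c': q0 → q2
  read 'd': q2 → q1
  read 'c': q1 → q3
  read 'c': q3 → q4
  read 'b': q4 → q1
  read 'c': q1 → q3
  end q3, accepted
w4:
  start at q4
  read 'd': q4 → q0
  read 'd': q0 → q3
  read 'b': q3 → q3
  read 'a': q3 → q3
  read 'a': q3 → q3
  read 'b': q3 → q3
  read 'c': q3 → q4
  read 'a': q4 → q0
  read 'a': q0 → q0
  read 'b': q0 → q1
  read 'd': q1 → q4
  read 'd': q4 → q0
  end q0, rejected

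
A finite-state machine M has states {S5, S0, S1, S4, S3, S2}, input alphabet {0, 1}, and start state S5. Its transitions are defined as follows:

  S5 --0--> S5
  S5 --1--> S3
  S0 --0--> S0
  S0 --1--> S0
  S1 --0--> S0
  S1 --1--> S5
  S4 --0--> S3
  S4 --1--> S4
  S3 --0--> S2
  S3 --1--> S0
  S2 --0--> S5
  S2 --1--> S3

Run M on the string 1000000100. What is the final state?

S5

S5 → S3 → S2 → S5 → S5 → S5 → S5 → S5 → S3 → S2 → S5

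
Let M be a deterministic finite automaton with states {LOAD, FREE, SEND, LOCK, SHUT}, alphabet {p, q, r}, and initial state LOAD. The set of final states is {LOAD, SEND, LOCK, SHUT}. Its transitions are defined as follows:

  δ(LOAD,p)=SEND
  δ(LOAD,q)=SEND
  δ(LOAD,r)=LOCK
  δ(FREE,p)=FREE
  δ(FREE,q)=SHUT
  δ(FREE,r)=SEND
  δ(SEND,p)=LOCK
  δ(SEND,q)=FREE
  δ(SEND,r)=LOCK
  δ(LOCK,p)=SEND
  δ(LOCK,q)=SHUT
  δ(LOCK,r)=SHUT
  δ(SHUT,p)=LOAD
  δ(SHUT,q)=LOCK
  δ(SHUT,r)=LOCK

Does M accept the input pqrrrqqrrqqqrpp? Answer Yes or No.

Yes

Trace: LOAD -p-> SEND -q-> FREE -r-> SEND -r-> LOCK -r-> SHUT -q-> LOCK -q-> SHUT -r-> LOCK -r-> SHUT -q-> LOCK -q-> SHUT -q-> LOCK -r-> SHUT -p-> LOAD -p-> SEND
End state SEND is accepting.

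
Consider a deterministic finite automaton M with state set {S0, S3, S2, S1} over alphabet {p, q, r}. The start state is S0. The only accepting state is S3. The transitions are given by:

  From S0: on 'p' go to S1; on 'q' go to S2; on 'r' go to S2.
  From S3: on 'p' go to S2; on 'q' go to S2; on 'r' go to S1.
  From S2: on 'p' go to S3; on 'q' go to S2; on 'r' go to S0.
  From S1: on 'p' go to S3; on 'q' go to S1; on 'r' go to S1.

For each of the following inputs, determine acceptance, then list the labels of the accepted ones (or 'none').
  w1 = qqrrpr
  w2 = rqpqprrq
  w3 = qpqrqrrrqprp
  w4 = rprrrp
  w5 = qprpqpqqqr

w3, w4

w1: S0 → S2 → S2 → S0 → S2 → S3 → S1  → end S1, rejected
w2: S0 → S2 → S2 → S3 → S2 → S3 → S1 → S1 → S1  → end S1, rejected
w3: S0 → S2 → S3 → S2 → S0 → S2 → S0 → S2 → S0 → S2 → S3 → S1 → S3  → end S3, accepted
w4: S0 → S2 → S3 → S1 → S1 → S1 → S3  → end S3, accepted
w5: S0 → S2 → S3 → S1 → S3 → S2 → S3 → S2 → S2 → S2 → S0  → end S0, rejected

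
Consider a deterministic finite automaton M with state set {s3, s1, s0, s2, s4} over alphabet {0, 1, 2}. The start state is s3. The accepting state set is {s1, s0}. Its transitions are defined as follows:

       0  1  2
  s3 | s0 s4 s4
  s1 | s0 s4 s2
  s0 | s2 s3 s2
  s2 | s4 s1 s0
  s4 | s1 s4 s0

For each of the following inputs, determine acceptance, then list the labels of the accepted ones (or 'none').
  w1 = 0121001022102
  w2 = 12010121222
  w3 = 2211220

w1: s3 → s0 → s3 → s4 → s4 → s1 → s0 → s3 → s0 → s2 → s0 → s3 → s0 → s2  → end s2, rejected
w2: s3 → s4 → s0 → s2 → s1 → s0 → s3 → s4 → s4 → s0 → s2 → s0  → end s0, accepted
w3: s3 → s4 → s0 → s3 → s4 → s0 → s2 → s4  → end s4, rejected

w2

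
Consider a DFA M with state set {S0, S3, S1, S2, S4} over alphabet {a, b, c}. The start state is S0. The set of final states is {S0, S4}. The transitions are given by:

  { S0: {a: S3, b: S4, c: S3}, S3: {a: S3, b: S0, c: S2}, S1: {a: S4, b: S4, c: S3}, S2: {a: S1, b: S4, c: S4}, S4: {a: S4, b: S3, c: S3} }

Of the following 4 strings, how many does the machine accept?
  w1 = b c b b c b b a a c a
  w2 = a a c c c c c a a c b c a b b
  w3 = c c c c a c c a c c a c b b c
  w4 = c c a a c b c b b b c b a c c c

w1:
  start at S0
  read 'b': S0 → S4
  read 'c': S4 → S3
  read 'b': S3 → S0
  read 'b': S0 → S4
  read 'c': S4 → S3
  read 'b': S3 → S0
  read 'b': S0 → S4
  read 'a': S4 → S4
  read 'a': S4 → S4
  read 'c': S4 → S3
  read 'a': S3 → S3
  end S3, rejected
w2:
  start at S0
  read 'a': S0 → S3
  read 'a': S3 → S3
  read 'c': S3 → S2
  read 'c': S2 → S4
  read 'c': S4 → S3
  read 'c': S3 → S2
  read 'c': S2 → S4
  read 'a': S4 → S4
  read 'a': S4 → S4
  read 'c': S4 → S3
  read 'b': S3 → S0
  read 'c': S0 → S3
  read 'a': S3 → S3
  read 'b': S3 → S0
  read 'b': S0 → S4
  end S4, accepted
w3:
  start at S0
  read 'c': S0 → S3
  read 'c': S3 → S2
  read 'c': S2 → S4
  read 'c': S4 → S3
  read 'a': S3 → S3
  read 'c': S3 → S2
  read 'c': S2 → S4
  read 'a': S4 → S4
  read 'c': S4 → S3
  read 'c': S3 → S2
  read 'a': S2 → S1
  read 'c': S1 → S3
  read 'b': S3 → S0
  read 'b': S0 → S4
  read 'c': S4 → S3
  end S3, rejected
w4:
  start at S0
  read 'c': S0 → S3
  read 'c': S3 → S2
  read 'a': S2 → S1
  read 'a': S1 → S4
  read 'c': S4 → S3
  read 'b': S3 → S0
  read 'c': S0 → S3
  read 'b': S3 → S0
  read 'b': S0 → S4
  read 'b': S4 → S3
  read 'c': S3 → S2
  read 'b': S2 → S4
  read 'a': S4 → S4
  read 'c': S4 → S3
  read 'c': S3 → S2
  read 'c': S2 → S4
  end S4, accepted

2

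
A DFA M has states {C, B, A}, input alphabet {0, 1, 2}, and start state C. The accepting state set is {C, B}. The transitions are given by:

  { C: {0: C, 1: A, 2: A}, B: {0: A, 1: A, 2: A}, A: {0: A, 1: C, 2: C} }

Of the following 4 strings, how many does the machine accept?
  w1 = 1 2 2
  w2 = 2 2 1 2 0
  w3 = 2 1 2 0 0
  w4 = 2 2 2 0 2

2

w1: C → A → C → A  → end A, rejected
w2: C → A → C → A → C → C  → end C, accepted
w3: C → A → C → A → A → A  → end A, rejected
w4: C → A → C → A → A → C  → end C, accepted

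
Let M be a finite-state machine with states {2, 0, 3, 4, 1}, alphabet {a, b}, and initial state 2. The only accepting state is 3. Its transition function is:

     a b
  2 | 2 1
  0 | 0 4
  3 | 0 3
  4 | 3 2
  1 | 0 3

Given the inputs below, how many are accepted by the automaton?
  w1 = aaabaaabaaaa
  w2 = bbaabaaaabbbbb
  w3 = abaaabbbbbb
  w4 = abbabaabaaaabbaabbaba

3

w1:
  start at 2
  read 'a': 2 → 2
  read 'a': 2 → 2
  read 'a': 2 → 2
  read 'b': 2 → 1
  read 'a': 1 → 0
  read 'a': 0 → 0
  read 'a': 0 → 0
  read 'b': 0 → 4
  read 'a': 4 → 3
  read 'a': 3 → 0
  read 'a': 0 → 0
  read 'a': 0 → 0
  end 0, rejected
w2:
  start at 2
  read 'b': 2 → 1
  read 'b': 1 → 3
  read 'a': 3 → 0
  read 'a': 0 → 0
  read 'b': 0 → 4
  read 'a': 4 → 3
  read 'a': 3 → 0
  read 'a': 0 → 0
  read 'a': 0 → 0
  read 'b': 0 → 4
  read 'b': 4 → 2
  read 'b': 2 → 1
  read 'b': 1 → 3
  read 'b': 3 → 3
  end 3, accepted
w3:
  start at 2
  read 'a': 2 → 2
  read 'b': 2 → 1
  read 'a': 1 → 0
  read 'a': 0 → 0
  read 'a': 0 → 0
  read 'b': 0 → 4
  read 'b': 4 → 2
  read 'b': 2 → 1
  read 'b': 1 → 3
  read 'b': 3 → 3
  read 'b': 3 → 3
  end 3, accepted
w4:
  start at 2
  read 'a': 2 → 2
  read 'b': 2 → 1
  read 'b': 1 → 3
  read 'a': 3 → 0
  read 'b': 0 → 4
  read 'a': 4 → 3
  read 'a': 3 → 0
  read 'b': 0 → 4
  read 'a': 4 → 3
  read 'a': 3 → 0
  read 'a': 0 → 0
  read 'a': 0 → 0
  read 'b': 0 → 4
  read 'b': 4 → 2
  read 'a': 2 → 2
  read 'a': 2 → 2
  read 'b': 2 → 1
  read 'b': 1 → 3
  read 'a': 3 → 0
  read 'b': 0 → 4
  read 'a': 4 → 3
  end 3, accepted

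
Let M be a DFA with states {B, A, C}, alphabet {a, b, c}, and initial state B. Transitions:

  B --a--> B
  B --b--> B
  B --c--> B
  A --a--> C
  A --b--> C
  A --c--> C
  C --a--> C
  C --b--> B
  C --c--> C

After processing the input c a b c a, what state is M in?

B → B → B → B → B → B

B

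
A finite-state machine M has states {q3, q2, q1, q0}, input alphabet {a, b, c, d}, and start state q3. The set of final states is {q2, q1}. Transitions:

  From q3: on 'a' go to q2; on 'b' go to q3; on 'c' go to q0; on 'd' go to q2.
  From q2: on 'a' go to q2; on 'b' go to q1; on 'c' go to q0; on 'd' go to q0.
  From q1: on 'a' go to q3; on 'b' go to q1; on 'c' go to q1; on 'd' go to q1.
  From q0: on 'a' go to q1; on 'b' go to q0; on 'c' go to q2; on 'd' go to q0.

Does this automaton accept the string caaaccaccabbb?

Trace: q3 -c-> q0 -a-> q1 -a-> q3 -a-> q2 -c-> q0 -c-> q2 -a-> q2 -c-> q0 -c-> q2 -a-> q2 -b-> q1 -b-> q1 -b-> q1
End state q1 is accepting.

Yes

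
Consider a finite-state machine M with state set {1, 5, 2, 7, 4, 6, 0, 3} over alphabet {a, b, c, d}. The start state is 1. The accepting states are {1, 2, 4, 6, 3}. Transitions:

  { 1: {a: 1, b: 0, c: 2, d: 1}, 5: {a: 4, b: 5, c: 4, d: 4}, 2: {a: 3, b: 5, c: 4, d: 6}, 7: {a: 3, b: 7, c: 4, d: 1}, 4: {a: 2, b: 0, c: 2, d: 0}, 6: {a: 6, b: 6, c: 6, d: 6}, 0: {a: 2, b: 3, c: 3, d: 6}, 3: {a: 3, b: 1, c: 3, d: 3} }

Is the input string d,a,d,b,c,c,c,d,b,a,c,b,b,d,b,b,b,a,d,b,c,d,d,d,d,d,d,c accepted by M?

1 → 1 → 1 → 1 → 0 → 3 → 3 → 3 → 3 → 1 → 1 → 2 → 5 → 5 → 4 → 0 → 3 → 1 → 1 → 1 → 0 → 3 → 3 → 3 → 3 → 3 → 3 → 3 → 3
End state 3 is accepting.

Yes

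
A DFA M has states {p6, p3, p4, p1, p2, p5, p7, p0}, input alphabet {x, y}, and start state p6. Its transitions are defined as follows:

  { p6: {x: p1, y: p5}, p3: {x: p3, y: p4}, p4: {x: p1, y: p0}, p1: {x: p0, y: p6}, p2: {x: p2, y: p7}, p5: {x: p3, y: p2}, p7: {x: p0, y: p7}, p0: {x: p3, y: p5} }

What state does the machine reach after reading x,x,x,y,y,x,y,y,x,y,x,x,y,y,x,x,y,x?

start at p6
read 'x': p6 → p1
read 'x': p1 → p0
read 'x': p0 → p3
read 'y': p3 → p4
read 'y': p4 → p0
read 'x': p0 → p3
read 'y': p3 → p4
read 'y': p4 → p0
read 'x': p0 → p3
read 'y': p3 → p4
read 'x': p4 → p1
read 'x': p1 → p0
read 'y': p0 → p5
read 'y': p5 → p2
read 'x': p2 → p2
read 'x': p2 → p2
read 'y': p2 → p7
read 'x': p7 → p0

p0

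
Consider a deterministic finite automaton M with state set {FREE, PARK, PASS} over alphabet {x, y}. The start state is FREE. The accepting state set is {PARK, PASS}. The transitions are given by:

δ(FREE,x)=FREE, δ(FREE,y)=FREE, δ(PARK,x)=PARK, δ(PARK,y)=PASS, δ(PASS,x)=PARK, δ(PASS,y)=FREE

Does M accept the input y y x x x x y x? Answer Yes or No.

No

start at FREE
read 'y': FREE → FREE
read 'y': FREE → FREE
read 'x': FREE → FREE
read 'x': FREE → FREE
read 'x': FREE → FREE
read 'x': FREE → FREE
read 'y': FREE → FREE
read 'x': FREE → FREE
End state FREE is not accepting.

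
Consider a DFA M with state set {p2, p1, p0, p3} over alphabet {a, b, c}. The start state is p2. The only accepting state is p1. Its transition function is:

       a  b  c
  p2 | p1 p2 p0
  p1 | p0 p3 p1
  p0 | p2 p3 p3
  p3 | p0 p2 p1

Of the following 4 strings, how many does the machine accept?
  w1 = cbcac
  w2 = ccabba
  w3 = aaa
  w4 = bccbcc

1

w1: p2 → p0 → p3 → p1 → p0 → p3  → end p3, rejected
w2: p2 → p0 → p3 → p0 → p3 → p2 → p1  → end p1, accepted
w3: p2 → p1 → p0 → p2  → end p2, rejected
w4: p2 → p2 → p0 → p3 → p2 → p0 → p3  → end p3, rejected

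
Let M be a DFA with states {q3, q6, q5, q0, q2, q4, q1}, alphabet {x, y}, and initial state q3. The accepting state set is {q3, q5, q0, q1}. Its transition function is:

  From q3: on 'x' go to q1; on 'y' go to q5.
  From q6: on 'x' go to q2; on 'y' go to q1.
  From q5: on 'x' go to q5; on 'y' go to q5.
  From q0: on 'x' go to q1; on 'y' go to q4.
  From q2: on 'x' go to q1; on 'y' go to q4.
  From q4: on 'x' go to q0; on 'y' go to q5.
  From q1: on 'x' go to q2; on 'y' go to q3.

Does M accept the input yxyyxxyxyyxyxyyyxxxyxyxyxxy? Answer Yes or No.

Yes

q3 → q5 → q5 → q5 → q5 → q5 → q5 → q5 → q5 → q5 → q5 → q5 → q5 → q5 → q5 → q5 → q5 → q5 → q5 → q5 → q5 → q5 → q5 → q5 → q5 → q5 → q5 → q5
End state q5 is accepting.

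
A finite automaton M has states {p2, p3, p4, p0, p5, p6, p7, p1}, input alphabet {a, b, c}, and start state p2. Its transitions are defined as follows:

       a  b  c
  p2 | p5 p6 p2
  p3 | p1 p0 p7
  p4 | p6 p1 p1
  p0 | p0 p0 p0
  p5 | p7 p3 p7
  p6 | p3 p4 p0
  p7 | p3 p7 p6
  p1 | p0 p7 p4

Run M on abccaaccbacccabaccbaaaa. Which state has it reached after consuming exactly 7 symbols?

p2 → p5 → p3 → p7 → p6 → p3 → p1 → p4
After 7 symbols: p4.

p4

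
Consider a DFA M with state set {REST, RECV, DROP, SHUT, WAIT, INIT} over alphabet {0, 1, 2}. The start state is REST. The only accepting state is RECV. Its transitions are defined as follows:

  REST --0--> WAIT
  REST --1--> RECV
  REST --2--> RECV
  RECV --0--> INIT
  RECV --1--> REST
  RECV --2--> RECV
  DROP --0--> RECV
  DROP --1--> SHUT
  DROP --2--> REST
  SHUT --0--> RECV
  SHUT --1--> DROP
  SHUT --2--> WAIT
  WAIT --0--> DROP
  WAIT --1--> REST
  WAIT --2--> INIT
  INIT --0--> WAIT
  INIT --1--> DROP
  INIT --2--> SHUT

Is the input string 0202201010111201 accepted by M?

No

REST → WAIT → INIT → WAIT → INIT → SHUT → RECV → REST → WAIT → REST → WAIT → REST → RECV → REST → RECV → INIT → DROP
End state DROP is not accepting.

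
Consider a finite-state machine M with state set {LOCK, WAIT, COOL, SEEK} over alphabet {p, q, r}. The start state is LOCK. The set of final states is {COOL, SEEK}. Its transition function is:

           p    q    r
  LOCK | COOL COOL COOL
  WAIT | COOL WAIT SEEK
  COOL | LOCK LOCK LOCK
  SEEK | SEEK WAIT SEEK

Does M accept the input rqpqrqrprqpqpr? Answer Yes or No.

Trace: LOCK -r-> COOL -q-> LOCK -p-> COOL -q-> LOCK -r-> COOL -q-> LOCK -r-> COOL -p-> LOCK -r-> COOL -q-> LOCK -p-> COOL -q-> LOCK -p-> COOL -r-> LOCK
End state LOCK is not accepting.

No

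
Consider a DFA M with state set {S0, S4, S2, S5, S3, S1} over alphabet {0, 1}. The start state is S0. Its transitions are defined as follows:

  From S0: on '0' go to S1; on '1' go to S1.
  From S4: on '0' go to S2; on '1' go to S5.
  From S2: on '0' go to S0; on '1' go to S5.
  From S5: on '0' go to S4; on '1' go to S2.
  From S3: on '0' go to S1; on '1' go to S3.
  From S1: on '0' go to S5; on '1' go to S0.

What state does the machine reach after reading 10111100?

S2

S0 → S1 → S5 → S2 → S5 → S2 → S5 → S4 → S2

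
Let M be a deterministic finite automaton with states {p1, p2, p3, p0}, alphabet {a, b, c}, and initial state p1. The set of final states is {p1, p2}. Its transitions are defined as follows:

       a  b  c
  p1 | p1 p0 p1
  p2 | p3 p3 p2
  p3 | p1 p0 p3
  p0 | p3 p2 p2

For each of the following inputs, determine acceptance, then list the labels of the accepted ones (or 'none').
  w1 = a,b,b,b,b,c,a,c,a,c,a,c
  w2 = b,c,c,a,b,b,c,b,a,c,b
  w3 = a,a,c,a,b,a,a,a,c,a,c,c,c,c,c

w1, w3

w1:
  start at p1
  read 'a': p1 → p1
  read 'b': p1 → p0
  read 'b': p0 → p2
  read 'b': p2 → p3
  read 'b': p3 → p0
  read 'c': p0 → p2
  read 'a': p2 → p3
  read 'c': p3 → p3
  read 'a': p3 → p1
  read 'c': p1 → p1
  read 'a': p1 → p1
  read 'c': p1 → p1
  end p1, accepted
w2:
  start at p1
  read 'b': p1 → p0
  read 'c': p0 → p2
  read 'c': p2 → p2
  read 'a': p2 → p3
  read 'b': p3 → p0
  read 'b': p0 → p2
  read 'c': p2 → p2
  read 'b': p2 → p3
  read 'a': p3 → p1
  read 'c': p1 → p1
  read 'b': p1 → p0
  end p0, rejected
w3:
  start at p1
  read 'a': p1 → p1
  read 'a': p1 → p1
  read 'c': p1 → p1
  read 'a': p1 → p1
  read 'b': p1 → p0
  read 'a': p0 → p3
  read 'a': p3 → p1
  read 'a': p1 → p1
  read 'c': p1 → p1
  read 'a': p1 → p1
  read 'c': p1 → p1
  read 'c': p1 → p1
  read 'c': p1 → p1
  read 'c': p1 → p1
  read 'c': p1 → p1
  end p1, accepted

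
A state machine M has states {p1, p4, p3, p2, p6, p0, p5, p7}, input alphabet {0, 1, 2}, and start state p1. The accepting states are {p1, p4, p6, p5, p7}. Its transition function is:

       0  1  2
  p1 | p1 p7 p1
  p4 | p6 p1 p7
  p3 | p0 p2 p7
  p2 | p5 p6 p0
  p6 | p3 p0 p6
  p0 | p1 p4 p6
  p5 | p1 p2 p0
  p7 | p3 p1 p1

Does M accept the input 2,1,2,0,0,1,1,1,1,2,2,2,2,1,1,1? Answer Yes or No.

Yes

p1 → p1 → p7 → p1 → p1 → p1 → p7 → p1 → p7 → p1 → p1 → p1 → p1 → p1 → p7 → p1 → p7
End state p7 is accepting.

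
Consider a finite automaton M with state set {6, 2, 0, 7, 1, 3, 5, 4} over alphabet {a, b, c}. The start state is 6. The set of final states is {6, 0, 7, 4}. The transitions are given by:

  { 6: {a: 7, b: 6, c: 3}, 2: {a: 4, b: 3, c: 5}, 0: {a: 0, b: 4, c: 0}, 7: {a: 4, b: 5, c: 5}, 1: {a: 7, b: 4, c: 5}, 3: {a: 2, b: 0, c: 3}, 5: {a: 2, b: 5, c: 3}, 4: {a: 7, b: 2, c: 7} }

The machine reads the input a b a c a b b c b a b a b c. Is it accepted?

6 → 7 → 5 → 2 → 5 → 2 → 3 → 0 → 0 → 4 → 7 → 5 → 2 → 3 → 3
End state 3 is not accepting.

No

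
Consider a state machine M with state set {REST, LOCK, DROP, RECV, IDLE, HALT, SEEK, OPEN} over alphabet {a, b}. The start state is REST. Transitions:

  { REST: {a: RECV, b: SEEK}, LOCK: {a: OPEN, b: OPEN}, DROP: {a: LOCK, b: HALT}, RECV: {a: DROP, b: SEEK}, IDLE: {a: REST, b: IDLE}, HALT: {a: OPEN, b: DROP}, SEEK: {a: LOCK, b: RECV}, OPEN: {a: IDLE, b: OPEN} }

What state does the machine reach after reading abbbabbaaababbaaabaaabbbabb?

start at REST
read 'a': REST → RECV
read 'b': RECV → SEEK
read 'b': SEEK → RECV
read 'b': RECV → SEEK
read 'a': SEEK → LOCK
read 'b': LOCK → OPEN
read 'b': OPEN → OPEN
read 'a': OPEN → IDLE
read 'a': IDLE → REST
read 'a': REST → RECV
read 'b': RECV → SEEK
read 'a': SEEK → LOCK
read 'b': LOCK → OPEN
read 'b': OPEN → OPEN
read 'a': OPEN → IDLE
read 'a': IDLE → REST
read 'a': REST → RECV
read 'b': RECV → SEEK
read 'a': SEEK → LOCK
read 'a': LOCK → OPEN
read 'a': OPEN → IDLE
read 'b': IDLE → IDLE
read 'b': IDLE → IDLE
read 'b': IDLE → IDLE
read 'a': IDLE → REST
read 'b': REST → SEEK
read 'b': SEEK → RECV

RECV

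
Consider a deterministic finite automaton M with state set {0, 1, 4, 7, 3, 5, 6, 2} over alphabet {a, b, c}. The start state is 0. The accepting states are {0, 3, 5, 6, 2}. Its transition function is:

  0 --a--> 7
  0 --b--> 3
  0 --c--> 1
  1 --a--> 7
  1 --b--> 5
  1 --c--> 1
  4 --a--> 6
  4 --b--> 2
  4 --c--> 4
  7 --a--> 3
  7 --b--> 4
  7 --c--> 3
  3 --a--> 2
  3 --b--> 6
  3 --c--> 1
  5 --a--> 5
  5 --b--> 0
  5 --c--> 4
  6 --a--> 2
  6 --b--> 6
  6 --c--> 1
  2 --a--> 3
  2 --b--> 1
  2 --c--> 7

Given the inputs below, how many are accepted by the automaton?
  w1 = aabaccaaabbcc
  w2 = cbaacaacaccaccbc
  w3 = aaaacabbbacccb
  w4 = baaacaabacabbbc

1

w1:
  start at 0
  read 'a': 0 → 7
  read 'a': 7 → 3
  read 'b': 3 → 6
  read 'a': 6 → 2
  read 'c': 2 → 7
  read 'c': 7 → 3
  read 'a': 3 → 2
  read 'a': 2 → 3
  read 'a': 3 → 2
  read 'b': 2 → 1
  read 'b': 1 → 5
  read 'c': 5 → 4
  read 'c': 4 → 4
  end 4, rejected
w2:
  start at 0
  read 'c': 0 → 1
  read 'b': 1 → 5
  read 'a': 5 → 5
  read 'a': 5 → 5
  read 'c': 5 → 4
  read 'a': 4 → 6
  read 'a': 6 → 2
  read 'c': 2 → 7
  read 'a': 7 → 3
  read 'c': 3 → 1
  read 'c': 1 → 1
  read 'a': 1 → 7
  read 'c': 7 → 3
  read 'c': 3 → 1
  read 'b': 1 → 5
  read 'c': 5 → 4
  end 4, rejected
w3:
  start at 0
  read 'a': 0 → 7
  read 'a': 7 → 3
  read 'a': 3 → 2
  read 'a': 2 → 3
  read 'c': 3 → 1
  read 'a': 1 → 7
  read 'b': 7 → 4
  read 'b': 4 → 2
  read 'b': 2 → 1
  read 'a': 1 → 7
  read 'c': 7 → 3
  read 'c': 3 → 1
  read 'c': 1 → 1
  read 'b': 1 → 5
  end 5, accepted
w4:
  start at 0
  read 'b': 0 → 3
  read 'a': 3 → 2
  read 'a': 2 → 3
  read 'a': 3 → 2
  read 'c': 2 → 7
  read 'a': 7 → 3
  read 'a': 3 → 2
  read 'b': 2 → 1
  read 'a': 1 → 7
  read 'c': 7 → 3
  read 'a': 3 → 2
  read 'b': 2 → 1
  read 'b': 1 → 5
  read 'b': 5 → 0
  read 'c': 0 → 1
  end 1, rejected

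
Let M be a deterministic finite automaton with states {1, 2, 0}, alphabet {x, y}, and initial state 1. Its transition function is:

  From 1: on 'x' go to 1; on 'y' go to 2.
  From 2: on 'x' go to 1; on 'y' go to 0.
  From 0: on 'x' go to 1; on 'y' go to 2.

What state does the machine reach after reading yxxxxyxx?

1

Trace: 1 -y-> 2 -x-> 1 -x-> 1 -x-> 1 -x-> 1 -y-> 2 -x-> 1 -x-> 1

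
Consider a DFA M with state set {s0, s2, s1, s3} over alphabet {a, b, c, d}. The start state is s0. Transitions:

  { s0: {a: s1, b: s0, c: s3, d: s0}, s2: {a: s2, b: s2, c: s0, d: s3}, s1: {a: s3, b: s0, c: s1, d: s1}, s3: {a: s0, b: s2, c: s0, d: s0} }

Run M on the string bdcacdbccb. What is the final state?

s0

start at s0
read 'b': s0 → s0
read 'd': s0 → s0
read 'c': s0 → s3
read 'a': s3 → s0
read 'c': s0 → s3
read 'd': s3 → s0
read 'b': s0 → s0
read 'c': s0 → s3
read 'c': s3 → s0
read 'b': s0 → s0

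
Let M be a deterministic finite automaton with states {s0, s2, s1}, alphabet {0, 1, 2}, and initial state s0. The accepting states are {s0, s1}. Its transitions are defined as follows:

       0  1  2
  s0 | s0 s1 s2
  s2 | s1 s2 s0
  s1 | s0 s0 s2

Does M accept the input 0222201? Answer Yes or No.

start at s0
read '0': s0 → s0
read '2': s0 → s2
read '2': s2 → s0
read '2': s0 → s2
read '2': s2 → s0
read '0': s0 → s0
read '1': s0 → s1
End state s1 is accepting.

Yes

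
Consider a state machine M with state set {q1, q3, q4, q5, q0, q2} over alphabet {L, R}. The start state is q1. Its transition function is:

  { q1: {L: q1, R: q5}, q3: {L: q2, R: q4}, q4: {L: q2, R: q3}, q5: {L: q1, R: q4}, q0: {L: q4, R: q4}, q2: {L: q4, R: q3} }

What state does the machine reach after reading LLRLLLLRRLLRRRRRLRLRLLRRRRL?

q2

start at q1
read 'L': q1 → q1
read 'L': q1 → q1
read 'R': q1 → q5
read 'L': q5 → q1
read 'L': q1 → q1
read 'L': q1 → q1
read 'L': q1 → q1
read 'R': q1 → q5
read 'R': q5 → q4
read 'L': q4 → q2
read 'L': q2 → q4
read 'R': q4 → q3
read 'R': q3 → q4
read 'R': q4 → q3
read 'R': q3 → q4
read 'R': q4 → q3
read 'L': q3 → q2
read 'R': q2 → q3
read 'L': q3 → q2
read 'R': q2 → q3
read 'L': q3 → q2
read 'L': q2 → q4
read 'R': q4 → q3
read 'R': q3 → q4
read 'R': q4 → q3
read 'R': q3 → q4
read 'L': q4 → q2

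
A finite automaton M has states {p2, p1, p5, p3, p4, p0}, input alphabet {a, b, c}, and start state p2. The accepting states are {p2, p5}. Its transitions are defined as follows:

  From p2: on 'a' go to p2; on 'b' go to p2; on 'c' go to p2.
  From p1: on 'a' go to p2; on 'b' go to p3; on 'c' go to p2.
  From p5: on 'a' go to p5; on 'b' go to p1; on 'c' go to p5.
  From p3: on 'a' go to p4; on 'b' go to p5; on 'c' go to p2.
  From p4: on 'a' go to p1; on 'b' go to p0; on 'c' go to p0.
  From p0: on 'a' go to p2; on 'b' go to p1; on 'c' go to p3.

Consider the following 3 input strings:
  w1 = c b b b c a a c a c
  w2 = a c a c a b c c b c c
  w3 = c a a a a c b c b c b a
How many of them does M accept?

3

w1: p2 → p2 → p2 → p2 → p2 → p2 → p2 → p2 → p2 → p2 → p2  → end p2, accepted
w2: p2 → p2 → p2 → p2 → p2 → p2 → p2 → p2 → p2 → p2 → p2 → p2  → end p2, accepted
w3: p2 → p2 → p2 → p2 → p2 → p2 → p2 → p2 → p2 → p2 → p2 → p2 → p2  → end p2, accepted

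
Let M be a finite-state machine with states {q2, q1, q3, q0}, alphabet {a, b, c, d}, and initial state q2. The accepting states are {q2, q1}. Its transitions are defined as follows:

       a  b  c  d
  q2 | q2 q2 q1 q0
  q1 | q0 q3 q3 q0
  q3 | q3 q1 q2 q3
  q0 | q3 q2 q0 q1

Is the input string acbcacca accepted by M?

No

q2 → q2 → q1 → q3 → q2 → q2 → q1 → q3 → q3
End state q3 is not accepting.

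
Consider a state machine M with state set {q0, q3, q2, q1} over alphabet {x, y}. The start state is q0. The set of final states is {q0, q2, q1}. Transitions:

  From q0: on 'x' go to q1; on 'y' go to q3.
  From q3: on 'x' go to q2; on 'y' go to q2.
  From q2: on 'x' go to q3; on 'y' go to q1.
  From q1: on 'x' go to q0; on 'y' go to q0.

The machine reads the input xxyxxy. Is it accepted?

Trace: q0 -x-> q1 -x-> q0 -y-> q3 -x-> q2 -x-> q3 -y-> q2
End state q2 is accepting.

Yes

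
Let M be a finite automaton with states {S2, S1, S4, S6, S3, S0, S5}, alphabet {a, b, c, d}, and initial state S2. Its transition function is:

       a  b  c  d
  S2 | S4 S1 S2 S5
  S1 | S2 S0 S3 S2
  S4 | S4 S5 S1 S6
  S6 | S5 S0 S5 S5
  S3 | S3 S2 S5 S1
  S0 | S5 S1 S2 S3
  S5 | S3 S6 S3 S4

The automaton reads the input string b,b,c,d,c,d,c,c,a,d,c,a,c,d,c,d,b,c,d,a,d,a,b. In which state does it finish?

Trace: S2 -b-> S1 -b-> S0 -c-> S2 -d-> S5 -c-> S3 -d-> S1 -c-> S3 -c-> S5 -a-> S3 -d-> S1 -c-> S3 -a-> S3 -c-> S5 -d-> S4 -c-> S1 -d-> S2 -b-> S1 -c-> S3 -d-> S1 -a-> S2 -d-> S5 -a-> S3 -b-> S2

S2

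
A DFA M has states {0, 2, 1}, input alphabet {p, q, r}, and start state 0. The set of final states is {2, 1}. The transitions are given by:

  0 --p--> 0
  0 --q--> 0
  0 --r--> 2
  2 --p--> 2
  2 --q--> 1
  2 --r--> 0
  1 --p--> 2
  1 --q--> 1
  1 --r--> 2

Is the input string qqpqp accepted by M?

No

start at 0
read 'q': 0 → 0
read 'q': 0 → 0
read 'p': 0 → 0
read 'q': 0 → 0
read 'p': 0 → 0
End state 0 is not accepting.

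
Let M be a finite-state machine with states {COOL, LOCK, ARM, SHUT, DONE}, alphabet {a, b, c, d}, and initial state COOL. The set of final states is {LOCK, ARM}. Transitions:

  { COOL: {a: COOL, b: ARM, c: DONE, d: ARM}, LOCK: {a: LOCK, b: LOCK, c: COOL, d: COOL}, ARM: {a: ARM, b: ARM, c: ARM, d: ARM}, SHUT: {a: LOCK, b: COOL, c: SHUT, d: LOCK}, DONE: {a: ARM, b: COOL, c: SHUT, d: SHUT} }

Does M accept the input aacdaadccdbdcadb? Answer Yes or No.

Yes

start at COOL
read 'a': COOL → COOL
read 'a': COOL → COOL
read 'c': COOL → DONE
read 'd': DONE → SHUT
read 'a': SHUT → LOCK
read 'a': LOCK → LOCK
read 'd': LOCK → COOL
read 'c': COOL → DONE
read 'c': DONE → SHUT
read 'd': SHUT → LOCK
read 'b': LOCK → LOCK
read 'd': LOCK → COOL
read 'c': COOL → DONE
read 'a': DONE → ARM
read 'd': ARM → ARM
read 'b': ARM → ARM
End state ARM is accepting.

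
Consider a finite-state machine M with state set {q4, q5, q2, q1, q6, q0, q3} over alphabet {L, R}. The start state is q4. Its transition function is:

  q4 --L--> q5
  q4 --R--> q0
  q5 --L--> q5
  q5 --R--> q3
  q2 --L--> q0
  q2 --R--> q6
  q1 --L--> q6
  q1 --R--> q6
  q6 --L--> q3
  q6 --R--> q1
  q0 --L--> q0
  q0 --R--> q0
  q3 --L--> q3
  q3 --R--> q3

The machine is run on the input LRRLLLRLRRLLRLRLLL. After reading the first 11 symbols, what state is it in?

q3

q4 → q5 → q3 → q3 → q3 → q3 → q3 → q3 → q3 → q3 → q3 → q3
After 11 symbols: q3.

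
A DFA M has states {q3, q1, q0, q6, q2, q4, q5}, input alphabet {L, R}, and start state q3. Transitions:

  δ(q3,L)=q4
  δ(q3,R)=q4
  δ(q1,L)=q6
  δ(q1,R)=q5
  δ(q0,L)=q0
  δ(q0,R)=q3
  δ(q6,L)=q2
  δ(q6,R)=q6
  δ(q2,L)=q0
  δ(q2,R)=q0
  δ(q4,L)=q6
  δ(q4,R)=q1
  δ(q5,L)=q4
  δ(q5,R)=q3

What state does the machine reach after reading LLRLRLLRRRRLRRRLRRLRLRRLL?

q0

q3 → q4 → q6 → q6 → q2 → q0 → q0 → q0 → q3 → q4 → q1 → q5 → q4 → q1 → q5 → q3 → q4 → q1 → q5 → q4 → q1 → q6 → q6 → q6 → q2 → q0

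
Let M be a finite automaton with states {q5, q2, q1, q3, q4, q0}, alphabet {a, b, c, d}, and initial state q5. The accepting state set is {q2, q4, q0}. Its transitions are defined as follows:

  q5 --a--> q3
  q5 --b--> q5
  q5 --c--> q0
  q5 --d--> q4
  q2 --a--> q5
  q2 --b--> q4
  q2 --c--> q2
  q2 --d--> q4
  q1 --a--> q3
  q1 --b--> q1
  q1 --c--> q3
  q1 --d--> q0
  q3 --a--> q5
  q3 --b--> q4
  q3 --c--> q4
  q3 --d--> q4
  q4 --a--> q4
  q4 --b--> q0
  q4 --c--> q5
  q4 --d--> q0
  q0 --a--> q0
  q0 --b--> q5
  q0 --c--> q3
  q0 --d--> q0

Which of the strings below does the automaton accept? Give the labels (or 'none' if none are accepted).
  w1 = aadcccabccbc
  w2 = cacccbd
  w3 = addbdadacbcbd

w2, w3

w1: q5 → q3 → q5 → q4 → q5 → q0 → q3 → q5 → q5 → q0 → q3 → q4 → q5  → end q5, rejected
w2: q5 → q0 → q0 → q3 → q4 → q5 → q5 → q4  → end q4, accepted
w3: q5 → q3 → q4 → q0 → q5 → q4 → q4 → q0 → q0 → q3 → q4 → q5 → q5 → q4  → end q4, accepted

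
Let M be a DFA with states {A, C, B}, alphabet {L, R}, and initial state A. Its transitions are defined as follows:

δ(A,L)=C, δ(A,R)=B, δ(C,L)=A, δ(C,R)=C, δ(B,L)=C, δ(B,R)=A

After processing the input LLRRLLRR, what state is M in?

A

A → C → A → B → A → C → A → B → A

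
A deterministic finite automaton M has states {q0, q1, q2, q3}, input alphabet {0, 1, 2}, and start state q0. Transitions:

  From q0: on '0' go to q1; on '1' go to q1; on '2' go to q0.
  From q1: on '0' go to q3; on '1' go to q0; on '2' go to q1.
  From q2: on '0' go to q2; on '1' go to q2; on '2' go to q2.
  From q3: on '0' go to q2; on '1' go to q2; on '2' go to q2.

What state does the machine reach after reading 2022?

q0 → q0 → q1 → q1 → q1

q1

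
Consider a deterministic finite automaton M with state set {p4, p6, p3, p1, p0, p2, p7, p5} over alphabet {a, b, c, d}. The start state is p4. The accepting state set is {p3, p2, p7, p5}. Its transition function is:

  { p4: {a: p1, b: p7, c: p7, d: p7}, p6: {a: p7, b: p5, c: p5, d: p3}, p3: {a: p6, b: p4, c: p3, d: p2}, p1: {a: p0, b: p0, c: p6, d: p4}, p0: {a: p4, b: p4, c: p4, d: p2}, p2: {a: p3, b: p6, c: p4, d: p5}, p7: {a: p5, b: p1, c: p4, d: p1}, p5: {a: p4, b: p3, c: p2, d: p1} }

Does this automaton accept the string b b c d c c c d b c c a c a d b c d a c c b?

p4 → p7 → p1 → p6 → p3 → p3 → p3 → p3 → p2 → p6 → p5 → p2 → p3 → p3 → p6 → p3 → p4 → p7 → p1 → p0 → p4 → p7 → p1
End state p1 is not accepting.

No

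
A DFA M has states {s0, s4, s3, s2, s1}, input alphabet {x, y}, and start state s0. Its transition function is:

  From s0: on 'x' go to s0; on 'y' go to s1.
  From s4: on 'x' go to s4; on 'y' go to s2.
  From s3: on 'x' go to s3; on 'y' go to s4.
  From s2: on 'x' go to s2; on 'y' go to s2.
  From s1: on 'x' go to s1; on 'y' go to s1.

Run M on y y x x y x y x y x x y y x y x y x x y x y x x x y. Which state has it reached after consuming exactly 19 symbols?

Trace: s0 -y-> s1 -y-> s1 -x-> s1 -x-> s1 -y-> s1 -x-> s1 -y-> s1 -x-> s1 -y-> s1 -x-> s1 -x-> s1 -y-> s1 -y-> s1 -x-> s1 -y-> s1 -x-> s1 -y-> s1 -x-> s1 -x-> s1
After 19 symbols: s1.

s1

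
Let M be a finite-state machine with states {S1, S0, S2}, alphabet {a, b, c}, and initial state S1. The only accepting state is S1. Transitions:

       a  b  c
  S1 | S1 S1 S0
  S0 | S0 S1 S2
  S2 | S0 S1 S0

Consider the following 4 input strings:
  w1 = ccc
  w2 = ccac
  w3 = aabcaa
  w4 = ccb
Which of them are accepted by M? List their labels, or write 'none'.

w1:
  start at S1
  read 'c': S1 → S0
  read 'c': S0 → S2
  read 'c': S2 → S0
  end S0, rejected
w2:
  start at S1
  read 'c': S1 → S0
  read 'c': S0 → S2
  read 'a': S2 → S0
  read 'c': S0 → S2
  end S2, rejected
w3:
  start at S1
  read 'a': S1 → S1
  read 'a': S1 → S1
  read 'b': S1 → S1
  read 'c': S1 → S0
  read 'a': S0 → S0
  read 'a': S0 → S0
  end S0, rejected
w4:
  start at S1
  read 'c': S1 → S0
  read 'c': S0 → S2
  read 'b': S2 → S1
  end S1, accepted

w4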